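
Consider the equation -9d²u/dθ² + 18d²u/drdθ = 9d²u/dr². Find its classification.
Rewriting in standard form: -9d²u/dr² + 18d²u/drdθ - 9d²u/dθ² = 0. Parabolic. (A = -9, B = 18, C = -9 gives B² - 4AC = 0.)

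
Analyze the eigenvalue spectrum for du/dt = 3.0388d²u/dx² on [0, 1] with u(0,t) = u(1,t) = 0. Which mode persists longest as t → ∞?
Eigenvalues: λₙ = 3.0388n²π².
First three modes:
  n=1: λ₁ = 3.0388π² ≈ 29.992
  n=2: λ₂ = 12.1552π² ≈ 119.967 (4× faster decay)
  n=3: λ₃ = 27.3492π² ≈ 269.926 (9× faster decay)
As t → ∞, higher modes decay exponentially faster. The n=1 mode dominates: u ~ c₁ sin(πx) e^{-λ₁t}.
Decay rate: λ₁ = 3.0388π² ≈ 29.992.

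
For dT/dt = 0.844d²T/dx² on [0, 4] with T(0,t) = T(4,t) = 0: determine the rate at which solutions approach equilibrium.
Eigenvalues: λₙ = 0.844n²π²/4².
First three modes:
  n=1: λ₁ = 0.844π²/4² ≈ 0.521
  n=2: λ₂ = 3.376π²/4² ≈ 2.082 (4× faster decay)
  n=3: λ₃ = 7.596π²/4² ≈ 4.686 (9× faster decay)
As t → ∞, higher modes decay exponentially faster. The n=1 mode dominates: T ~ c₁ sin(πx/4) e^{-λ₁t}.
Decay rate: λ₁ = 0.844π²/4² ≈ 0.521.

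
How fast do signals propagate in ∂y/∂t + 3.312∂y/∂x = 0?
Speed = 3.312. Information travels along x - 3.312t = const (rightward).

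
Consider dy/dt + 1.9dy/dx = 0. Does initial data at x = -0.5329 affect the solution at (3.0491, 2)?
No. Only data at x = -0.7509 affects (3.0491, 2). Advection has one-way propagation along characteristics.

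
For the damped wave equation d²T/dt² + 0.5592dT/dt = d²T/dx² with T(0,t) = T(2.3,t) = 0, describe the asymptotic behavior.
T → 0. Damping (γ=0.5592) dissipates energy; oscillations decay exponentially.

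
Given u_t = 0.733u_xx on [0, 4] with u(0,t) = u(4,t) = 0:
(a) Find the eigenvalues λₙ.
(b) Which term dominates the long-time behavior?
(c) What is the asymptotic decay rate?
Eigenvalues: λₙ = 0.733n²π²/4².
First three modes:
  n=1: λ₁ = 0.733π²/4² ≈ 0.452
  n=2: λ₂ = 2.932π²/4² ≈ 1.809 (4× faster decay)
  n=3: λ₃ = 6.597π²/4² ≈ 4.069 (9× faster decay)
As t → ∞, higher modes decay exponentially faster. The n=1 mode dominates: u ~ c₁ sin(πx/4) e^{-λ₁t}.
Decay rate: λ₁ = 0.733π²/4² ≈ 0.452.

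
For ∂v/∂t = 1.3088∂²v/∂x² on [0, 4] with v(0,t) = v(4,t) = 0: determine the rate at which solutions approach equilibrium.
Eigenvalues: λₙ = 1.3088n²π²/4².
First three modes:
  n=1: λ₁ = 1.3088π²/4² ≈ 0.807
  n=2: λ₂ = 5.2352π²/4² ≈ 3.229 (4× faster decay)
  n=3: λ₃ = 11.7792π²/4² ≈ 7.266 (9× faster decay)
As t → ∞, higher modes decay exponentially faster. The n=1 mode dominates: v ~ c₁ sin(πx/4) e^{-λ₁t}.
Decay rate: λ₁ = 1.3088π²/4² ≈ 0.807.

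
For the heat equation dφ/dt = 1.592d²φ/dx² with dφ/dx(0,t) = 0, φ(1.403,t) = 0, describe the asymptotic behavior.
φ → 0. Heat escapes through the Dirichlet boundary.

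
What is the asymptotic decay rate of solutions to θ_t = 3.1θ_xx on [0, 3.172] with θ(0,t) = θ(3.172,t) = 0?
Eigenvalues: λₙ = 3.1n²π²/3.172².
First three modes:
  n=1: λ₁ = 3.1π²/3.172² ≈ 3.041
  n=2: λ₂ = 12.4π²/3.172² ≈ 12.163 (4× faster decay)
  n=3: λ₃ = 27.9π²/3.172² ≈ 27.368 (9× faster decay)
As t → ∞, higher modes decay exponentially faster. The n=1 mode dominates: θ ~ c₁ sin(πx/3.172) e^{-λ₁t}.
Decay rate: λ₁ = 3.1π²/3.172² ≈ 3.041.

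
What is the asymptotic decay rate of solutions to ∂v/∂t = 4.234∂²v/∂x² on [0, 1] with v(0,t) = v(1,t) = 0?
Eigenvalues: λₙ = 4.234n²π².
First three modes:
  n=1: λ₁ = 4.234π² ≈ 41.788
  n=2: λ₂ = 16.936π² ≈ 167.152 (4× faster decay)
  n=3: λ₃ = 38.106π² ≈ 376.091 (9× faster decay)
As t → ∞, higher modes decay exponentially faster. The n=1 mode dominates: v ~ c₁ sin(πx) e^{-λ₁t}.
Decay rate: λ₁ = 4.234π² ≈ 41.788.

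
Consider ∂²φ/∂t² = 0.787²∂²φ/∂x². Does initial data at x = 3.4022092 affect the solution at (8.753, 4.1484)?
No. The domain of dependence is [5.4882092, 12.0177908], and 3.4022092 is outside this interval.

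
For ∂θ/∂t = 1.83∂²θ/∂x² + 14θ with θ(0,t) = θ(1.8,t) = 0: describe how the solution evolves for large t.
θ grows unboundedly. Reaction dominates diffusion (r=14 > κπ²/L²≈5.57); solution grows exponentially.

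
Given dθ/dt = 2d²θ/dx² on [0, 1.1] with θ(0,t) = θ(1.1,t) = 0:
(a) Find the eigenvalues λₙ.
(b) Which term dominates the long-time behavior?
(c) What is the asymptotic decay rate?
Eigenvalues: λₙ = 2n²π²/1.1².
First three modes:
  n=1: λ₁ = 2π²/1.1² ≈ 16.313
  n=2: λ₂ = 8π²/1.1² ≈ 65.254 (4× faster decay)
  n=3: λ₃ = 18π²/1.1² ≈ 146.821 (9× faster decay)
As t → ∞, higher modes decay exponentially faster. The n=1 mode dominates: θ ~ c₁ sin(πx/1.1) e^{-λ₁t}.
Decay rate: λ₁ = 2π²/1.1² ≈ 16.313.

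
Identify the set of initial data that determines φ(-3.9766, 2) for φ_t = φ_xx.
The entire real line. The heat equation has infinite propagation speed: any initial disturbance instantly affects all points (though exponentially small far away).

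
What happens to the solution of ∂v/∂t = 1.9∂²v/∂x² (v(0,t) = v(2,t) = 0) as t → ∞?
v → 0. Heat diffuses out through both boundaries.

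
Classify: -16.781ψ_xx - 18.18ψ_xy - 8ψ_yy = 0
Elliptic (discriminant = -206.4796).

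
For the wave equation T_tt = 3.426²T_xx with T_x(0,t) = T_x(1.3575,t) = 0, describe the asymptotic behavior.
T oscillates about a mean that drifts linearly in t (generically unbounded; no decay). There is no damping, so the nonconstant modes persist as standing waves (energy conserved, no decay). But with Neumann conditions at both ends the constant mode has eigenvalue 0: the spatial mean M(t) of T satisfies M'' = 0, so M(t) = M(0) + M'(0)·t. Unless the initial velocity has zero mean (∫T_t(x,0)dx = 0), the solution grows linearly in t (unbounded, though not exponentially); if it does have zero mean, the solution stays bounded and simply oscillates.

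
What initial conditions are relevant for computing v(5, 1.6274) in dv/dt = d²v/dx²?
The entire real line. The heat equation has infinite propagation speed: any initial disturbance instantly affects all points (though exponentially small far away).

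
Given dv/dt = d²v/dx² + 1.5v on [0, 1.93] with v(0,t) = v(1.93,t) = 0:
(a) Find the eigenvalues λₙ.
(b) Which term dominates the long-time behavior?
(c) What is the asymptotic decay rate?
Eigenvalues: λₙ = n²π²/1.93² - 1.5.
First three modes:
  n=1: λ₁ = π²/1.93² - 1.5 ≈ 1.15
  n=2: λ₂ = 4π²/1.93² - 1.5 ≈ 9.099
  n=3: λ₃ = 9π²/1.93² - 1.5 ≈ 22.347
Since π²/1.93² ≈ 2.65 > 1.5, all λₙ > 0.
The n=1 mode decays slowest → dominates as t → ∞.
Asymptotic: v ~ c₁ sin(πx/1.93) e^{-λ₁t} with decay rate λ₁ ≈ 1.15.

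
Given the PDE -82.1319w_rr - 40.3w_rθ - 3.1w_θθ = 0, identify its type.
The second-order coefficients are A = -82.1319, B = -40.3, C = -3.1. Since B² - 4AC = 605.65444 > 0, this is a hyperbolic PDE.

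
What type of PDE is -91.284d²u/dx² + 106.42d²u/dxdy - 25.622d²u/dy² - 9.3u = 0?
With A = -91.284, B = 106.42, C = -25.622, the discriminant is 1969.701808. This is a hyperbolic PDE.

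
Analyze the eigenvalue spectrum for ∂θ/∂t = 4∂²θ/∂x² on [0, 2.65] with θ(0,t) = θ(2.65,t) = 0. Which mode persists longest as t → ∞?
Eigenvalues: λₙ = 4n²π²/2.65².
First three modes:
  n=1: λ₁ = 4π²/2.65² ≈ 5.622
  n=2: λ₂ = 16π²/2.65² ≈ 22.487 (4× faster decay)
  n=3: λ₃ = 36π²/2.65² ≈ 50.595 (9× faster decay)
As t → ∞, higher modes decay exponentially faster. The n=1 mode dominates: θ ~ c₁ sin(πx/2.65) e^{-λ₁t}.
Decay rate: λ₁ = 4π²/2.65² ≈ 5.622.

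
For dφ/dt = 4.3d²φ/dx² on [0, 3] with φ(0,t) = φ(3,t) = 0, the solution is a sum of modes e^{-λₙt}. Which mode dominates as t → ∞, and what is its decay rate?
Eigenvalues: λₙ = 4.3n²π²/3².
First three modes:
  n=1: λ₁ = 4.3π²/3² ≈ 4.715
  n=2: λ₂ = 17.2π²/3² ≈ 18.862 (4× faster decay)
  n=3: λ₃ = 38.7π²/3² ≈ 42.439 (9× faster decay)
As t → ∞, higher modes decay exponentially faster. The n=1 mode dominates: φ ~ c₁ sin(πx/3) e^{-λ₁t}.
Decay rate: λ₁ = 4.3π²/3² ≈ 4.715.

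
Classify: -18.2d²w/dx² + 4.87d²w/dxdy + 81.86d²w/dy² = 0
Hyperbolic (discriminant = 5983.1249).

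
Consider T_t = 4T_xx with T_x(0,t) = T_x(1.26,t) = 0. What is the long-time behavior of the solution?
As t → ∞, T → constant (steady state). Heat is conserved (no flux at boundaries); solution approaches the spatial average.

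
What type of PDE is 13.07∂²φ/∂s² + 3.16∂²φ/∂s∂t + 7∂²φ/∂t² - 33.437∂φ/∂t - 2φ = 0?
With A = 13.07, B = 3.16, C = 7, the discriminant is -355.9744. This is an elliptic PDE.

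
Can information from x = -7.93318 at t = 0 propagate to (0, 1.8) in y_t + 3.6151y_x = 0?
No. Only data at x = -6.50718 affects (0, 1.8). Advection has one-way propagation along characteristics.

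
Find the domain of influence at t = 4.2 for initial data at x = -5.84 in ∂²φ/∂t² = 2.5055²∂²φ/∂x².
Domain of influence: [-16.3631, 4.6831]. Data at x = -5.84 spreads outward at speed 2.5055.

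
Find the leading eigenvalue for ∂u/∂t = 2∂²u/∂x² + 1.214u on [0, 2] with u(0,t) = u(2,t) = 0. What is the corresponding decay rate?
Eigenvalues: λₙ = 2n²π²/2² - 1.214.
First three modes:
  n=1: λ₁ = 2π²/2² - 1.214 ≈ 3.721
  n=2: λ₂ = 8π²/2² - 1.214 ≈ 18.525
  n=3: λ₃ = 18π²/2² - 1.214 ≈ 43.199
Since 2π²/2² ≈ 4.935 > 1.214, all λₙ > 0.
The n=1 mode decays slowest → dominates as t → ∞.
Asymptotic: u ~ c₁ sin(πx/2) e^{-λ₁t} with decay rate λ₁ ≈ 3.721.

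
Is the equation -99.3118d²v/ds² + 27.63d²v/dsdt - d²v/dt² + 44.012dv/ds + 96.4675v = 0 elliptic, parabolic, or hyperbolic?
Computing B² - 4AC with A = -99.3118, B = 27.63, C = -1: discriminant = 366.1697 (positive). Answer: hyperbolic.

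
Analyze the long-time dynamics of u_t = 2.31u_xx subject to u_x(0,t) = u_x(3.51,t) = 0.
Long-time behavior: u → constant (steady state). Heat is conserved (no flux at boundaries); solution approaches the spatial average.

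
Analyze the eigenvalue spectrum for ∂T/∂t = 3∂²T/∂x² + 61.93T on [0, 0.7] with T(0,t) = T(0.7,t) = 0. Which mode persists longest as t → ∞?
Eigenvalues: λₙ = 3n²π²/0.7² - 61.93.
First three modes:
  n=1: λ₁ = 3π²/0.7² - 61.93 ≈ -1.504
  n=2: λ₂ = 12π²/0.7² - 61.93 ≈ 179.775
  n=3: λ₃ = 27π²/0.7² - 61.93 ≈ 481.905
Since 3π²/0.7² ≈ 60.426 < 61.93, λ₁ < 0.
The n=1 mode grows fastest (−λₙ is largest for n=1) → dominates.
Asymptotic: T ~ c₁ sin(πx/0.7) e^{1.504t} (exponential growth at rate −λ₁ ≈ 1.504).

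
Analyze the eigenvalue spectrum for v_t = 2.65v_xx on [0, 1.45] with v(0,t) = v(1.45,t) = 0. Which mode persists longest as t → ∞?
Eigenvalues: λₙ = 2.65n²π²/1.45².
First three modes:
  n=1: λ₁ = 2.65π²/1.45² ≈ 12.44
  n=2: λ₂ = 10.6π²/1.45² ≈ 49.759 (4× faster decay)
  n=3: λ₃ = 23.85π²/1.45² ≈ 111.957 (9× faster decay)
As t → ∞, higher modes decay exponentially faster. The n=1 mode dominates: v ~ c₁ sin(πx/1.45) e^{-λ₁t}.
Decay rate: λ₁ = 2.65π²/1.45² ≈ 12.44.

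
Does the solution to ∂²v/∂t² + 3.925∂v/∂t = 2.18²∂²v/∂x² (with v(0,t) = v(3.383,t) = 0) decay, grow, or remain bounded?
v → 0. Damping (γ=3.925) dissipates energy; oscillations decay exponentially.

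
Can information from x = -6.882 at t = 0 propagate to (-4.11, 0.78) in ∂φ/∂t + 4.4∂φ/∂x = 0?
No. Only data at x = -7.542 affects (-4.11, 0.78). Advection has one-way propagation along characteristics.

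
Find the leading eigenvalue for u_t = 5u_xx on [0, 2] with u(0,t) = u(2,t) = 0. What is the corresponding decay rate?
Eigenvalues: λₙ = 5n²π²/2².
First three modes:
  n=1: λ₁ = 5π²/2² ≈ 12.337
  n=2: λ₂ = 20π²/2² ≈ 49.348 (4× faster decay)
  n=3: λ₃ = 45π²/2² ≈ 111.033 (9× faster decay)
As t → ∞, higher modes decay exponentially faster. The n=1 mode dominates: u ~ c₁ sin(πx/2) e^{-λ₁t}.
Decay rate: λ₁ = 5π²/2² ≈ 12.337.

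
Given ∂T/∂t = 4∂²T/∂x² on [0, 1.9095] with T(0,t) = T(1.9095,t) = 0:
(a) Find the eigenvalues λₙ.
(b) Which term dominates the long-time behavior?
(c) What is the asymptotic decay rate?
Eigenvalues: λₙ = 4n²π²/1.9095².
First three modes:
  n=1: λ₁ = 4π²/1.9095² ≈ 10.827
  n=2: λ₂ = 16π²/1.9095² ≈ 43.309 (4× faster decay)
  n=3: λ₃ = 36π²/1.9095² ≈ 97.446 (9× faster decay)
As t → ∞, higher modes decay exponentially faster. The n=1 mode dominates: T ~ c₁ sin(πx/1.9095) e^{-λ₁t}.
Decay rate: λ₁ = 4π²/1.9095² ≈ 10.827.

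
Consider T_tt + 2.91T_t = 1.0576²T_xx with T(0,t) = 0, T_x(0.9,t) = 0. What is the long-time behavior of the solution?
As t → ∞, T → 0. Damping (γ=2.91) dissipates energy; oscillations decay exponentially.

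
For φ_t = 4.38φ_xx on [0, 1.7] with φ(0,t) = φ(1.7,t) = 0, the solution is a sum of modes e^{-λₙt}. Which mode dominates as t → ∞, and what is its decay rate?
Eigenvalues: λₙ = 4.38n²π²/1.7².
First three modes:
  n=1: λ₁ = 4.38π²/1.7² ≈ 14.958
  n=2: λ₂ = 17.52π²/1.7² ≈ 59.832 (4× faster decay)
  n=3: λ₃ = 39.42π²/1.7² ≈ 134.623 (9× faster decay)
As t → ∞, higher modes decay exponentially faster. The n=1 mode dominates: φ ~ c₁ sin(πx/1.7) e^{-λ₁t}.
Decay rate: λ₁ = 4.38π²/1.7² ≈ 14.958.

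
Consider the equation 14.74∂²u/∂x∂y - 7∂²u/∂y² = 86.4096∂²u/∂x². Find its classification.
Rewriting in standard form: -86.4096∂²u/∂x² + 14.74∂²u/∂x∂y - 7∂²u/∂y² = 0. Elliptic. (A = -86.4096, B = 14.74, C = -7 gives B² - 4AC = -2202.2012.)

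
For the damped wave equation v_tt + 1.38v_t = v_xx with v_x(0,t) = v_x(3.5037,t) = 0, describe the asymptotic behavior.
v → constant (steady state). Damping (γ=1.38) dissipates the nonconstant modes; with Neumann BCs the spatial average obeys M''+γM'=0 and tends to a finite limit.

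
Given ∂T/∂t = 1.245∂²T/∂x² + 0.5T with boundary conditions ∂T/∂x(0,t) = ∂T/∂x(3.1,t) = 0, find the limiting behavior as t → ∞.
T grows unboundedly. With Neumann BCs the constant mode has diffusion eigenvalue 0, so any r > 0 makes it grow like e^(0.5t); solution grows exponentially.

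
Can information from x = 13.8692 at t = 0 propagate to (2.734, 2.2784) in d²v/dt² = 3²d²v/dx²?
No. The domain of dependence is [-4.1012, 9.5692], and 13.8692 is outside this interval.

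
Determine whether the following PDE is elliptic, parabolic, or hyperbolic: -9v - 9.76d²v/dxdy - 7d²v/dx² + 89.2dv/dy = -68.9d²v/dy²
Rewriting in standard form: -7d²v/dx² - 9.76d²v/dxdy + 68.9d²v/dy² + 89.2dv/dy - 9v = 0. Coefficients: A = -7, B = -9.76, C = 68.9. B² - 4AC = 2024.4576, which is positive, so the equation is hyperbolic.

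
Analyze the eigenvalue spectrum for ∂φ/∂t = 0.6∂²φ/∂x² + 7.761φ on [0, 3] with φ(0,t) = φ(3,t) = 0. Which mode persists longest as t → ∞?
Eigenvalues: λₙ = 0.6n²π²/3² - 7.761.
First three modes:
  n=1: λ₁ = 0.6π²/3² - 7.761 ≈ -7.103
  n=2: λ₂ = 2.4π²/3² - 7.761 ≈ -5.129
  n=3: λ₃ = 5.4π²/3² - 7.761 ≈ -1.839
Since 0.6π²/3² ≈ 0.658 < 7.761, λ₁ < 0.
The n=1 mode grows fastest (−λₙ is largest for n=1) → dominates.
Asymptotic: φ ~ c₁ sin(πx/3) e^{7.103t} (exponential growth at rate −λ₁ ≈ 7.103).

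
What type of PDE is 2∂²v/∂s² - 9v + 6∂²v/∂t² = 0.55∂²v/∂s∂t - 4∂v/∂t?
Rewriting in standard form: 2∂²v/∂s² - 0.55∂²v/∂s∂t + 6∂²v/∂t² + 4∂v/∂t - 9v = 0. With A = 2, B = -0.55, C = 6, the discriminant is -47.6975. This is an elliptic PDE.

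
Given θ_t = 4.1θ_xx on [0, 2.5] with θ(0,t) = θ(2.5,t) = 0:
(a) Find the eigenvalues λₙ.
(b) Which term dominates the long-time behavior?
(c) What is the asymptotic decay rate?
Eigenvalues: λₙ = 4.1n²π²/2.5².
First three modes:
  n=1: λ₁ = 4.1π²/2.5² ≈ 6.474
  n=2: λ₂ = 16.4π²/2.5² ≈ 25.898 (4× faster decay)
  n=3: λ₃ = 36.9π²/2.5² ≈ 58.27 (9× faster decay)
As t → ∞, higher modes decay exponentially faster. The n=1 mode dominates: θ ~ c₁ sin(πx/2.5) e^{-λ₁t}.
Decay rate: λ₁ = 4.1π²/2.5² ≈ 6.474.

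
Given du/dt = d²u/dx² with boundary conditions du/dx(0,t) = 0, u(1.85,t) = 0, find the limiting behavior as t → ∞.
u → 0. Heat escapes through the Dirichlet boundary.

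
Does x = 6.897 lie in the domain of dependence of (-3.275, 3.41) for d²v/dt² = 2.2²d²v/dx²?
No. The domain of dependence is [-10.777, 4.227], and 6.897 is outside this interval.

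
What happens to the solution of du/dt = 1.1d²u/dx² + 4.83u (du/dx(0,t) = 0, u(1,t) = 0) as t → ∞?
u grows unboundedly. Reaction dominates diffusion (r=4.83 > κπ²/(4L²)≈2.71); solution grows exponentially.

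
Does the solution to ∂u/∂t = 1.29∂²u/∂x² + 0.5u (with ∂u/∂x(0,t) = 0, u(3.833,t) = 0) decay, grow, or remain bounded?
u grows unboundedly. Reaction dominates diffusion (r=0.5 > κπ²/(4L²)≈0.22); solution grows exponentially.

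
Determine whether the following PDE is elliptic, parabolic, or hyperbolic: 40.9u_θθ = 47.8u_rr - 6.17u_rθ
Rewriting in standard form: -47.8u_rr + 6.17u_rθ + 40.9u_θθ = 0. Coefficients: A = -47.8, B = 6.17, C = 40.9. B² - 4AC = 7858.1489, which is positive, so the equation is hyperbolic.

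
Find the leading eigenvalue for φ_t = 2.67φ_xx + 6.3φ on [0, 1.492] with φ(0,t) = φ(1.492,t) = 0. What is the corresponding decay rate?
Eigenvalues: λₙ = 2.67n²π²/1.492² - 6.3.
First three modes:
  n=1: λ₁ = 2.67π²/1.492² - 6.3 ≈ 5.538
  n=2: λ₂ = 10.68π²/1.492² - 6.3 ≈ 41.051
  n=3: λ₃ = 24.03π²/1.492² - 6.3 ≈ 100.241
Since 2.67π²/1.492² ≈ 11.838 > 6.3, all λₙ > 0.
The n=1 mode decays slowest → dominates as t → ∞.
Asymptotic: φ ~ c₁ sin(πx/1.492) e^{-λ₁t} with decay rate λ₁ ≈ 5.538.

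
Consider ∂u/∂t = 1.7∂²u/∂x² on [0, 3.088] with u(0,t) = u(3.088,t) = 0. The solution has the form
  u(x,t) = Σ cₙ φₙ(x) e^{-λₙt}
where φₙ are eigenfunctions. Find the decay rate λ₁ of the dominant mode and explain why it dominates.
Eigenvalues: λₙ = 1.7n²π²/3.088².
First three modes:
  n=1: λ₁ = 1.7π²/3.088² ≈ 1.76
  n=2: λ₂ = 6.8π²/3.088² ≈ 7.038 (4× faster decay)
  n=3: λ₃ = 15.3π²/3.088² ≈ 15.836 (9× faster decay)
As t → ∞, higher modes decay exponentially faster. The n=1 mode dominates: u ~ c₁ sin(πx/3.088) e^{-λ₁t}.
Decay rate: λ₁ = 1.7π²/3.088² ≈ 1.76.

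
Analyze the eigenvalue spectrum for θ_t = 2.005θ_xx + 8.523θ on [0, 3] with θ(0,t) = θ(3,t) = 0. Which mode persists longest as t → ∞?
Eigenvalues: λₙ = 2.005n²π²/3² - 8.523.
First three modes:
  n=1: λ₁ = 2.005π²/3² - 8.523 ≈ -6.324
  n=2: λ₂ = 8.02π²/3² - 8.523 ≈ 0.272
  n=3: λ₃ = 18.045π²/3² - 8.523 ≈ 11.266
Since 2.005π²/3² ≈ 2.199 < 8.523, λ₁ < 0.
The n=1 mode grows fastest (−λₙ is largest for n=1) → dominates.
Asymptotic: θ ~ c₁ sin(πx/3) e^{6.324t} (exponential growth at rate −λ₁ ≈ 6.324).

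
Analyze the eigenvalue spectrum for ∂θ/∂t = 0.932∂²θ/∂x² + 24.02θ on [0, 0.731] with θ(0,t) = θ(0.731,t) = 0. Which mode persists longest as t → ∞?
Eigenvalues: λₙ = 0.932n²π²/0.731² - 24.02.
First three modes:
  n=1: λ₁ = 0.932π²/0.731² - 24.02 ≈ -6.806
  n=2: λ₂ = 3.728π²/0.731² - 24.02 ≈ 44.836
  n=3: λ₃ = 8.388π²/0.731² - 24.02 ≈ 130.906
Since 0.932π²/0.731² ≈ 17.214 < 24.02, λ₁ < 0.
The n=1 mode grows fastest (−λₙ is largest for n=1) → dominates.
Asymptotic: θ ~ c₁ sin(πx/0.731) e^{6.806t} (exponential growth at rate −λ₁ ≈ 6.806).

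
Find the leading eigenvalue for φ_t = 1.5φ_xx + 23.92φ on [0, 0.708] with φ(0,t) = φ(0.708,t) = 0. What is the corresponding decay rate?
Eigenvalues: λₙ = 1.5n²π²/0.708² - 23.92.
First three modes:
  n=1: λ₁ = 1.5π²/0.708² - 23.92 ≈ 5.614
  n=2: λ₂ = 6π²/0.708² - 23.92 ≈ 94.217
  n=3: λ₃ = 13.5π²/0.708² - 23.92 ≈ 241.887
Since 1.5π²/0.708² ≈ 29.534 > 23.92, all λₙ > 0.
The n=1 mode decays slowest → dominates as t → ∞.
Asymptotic: φ ~ c₁ sin(πx/0.708) e^{-λ₁t} with decay rate λ₁ ≈ 5.614.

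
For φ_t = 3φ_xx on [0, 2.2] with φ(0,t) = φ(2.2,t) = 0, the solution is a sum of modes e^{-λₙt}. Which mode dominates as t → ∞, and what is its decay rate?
Eigenvalues: λₙ = 3n²π²/2.2².
First three modes:
  n=1: λ₁ = 3π²/2.2² ≈ 6.118
  n=2: λ₂ = 12π²/2.2² ≈ 24.47 (4× faster decay)
  n=3: λ₃ = 27π²/2.2² ≈ 55.058 (9× faster decay)
As t → ∞, higher modes decay exponentially faster. The n=1 mode dominates: φ ~ c₁ sin(πx/2.2) e^{-λ₁t}.
Decay rate: λ₁ = 3π²/2.2² ≈ 6.118.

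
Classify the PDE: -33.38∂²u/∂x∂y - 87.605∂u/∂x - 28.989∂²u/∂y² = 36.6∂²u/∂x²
Rewriting in standard form: -36.6∂²u/∂x² - 33.38∂²u/∂x∂y - 28.989∂²u/∂y² - 87.605∂u/∂x = 0. A = -36.6, B = -33.38, C = -28.989. Discriminant B² - 4AC = -3129.7652. Since -3129.7652 < 0, elliptic.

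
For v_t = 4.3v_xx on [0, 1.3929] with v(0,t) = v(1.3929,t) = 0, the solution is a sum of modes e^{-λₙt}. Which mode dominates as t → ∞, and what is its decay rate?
Eigenvalues: λₙ = 4.3n²π²/1.3929².
First three modes:
  n=1: λ₁ = 4.3π²/1.3929² ≈ 21.874
  n=2: λ₂ = 17.2π²/1.3929² ≈ 87.496 (4× faster decay)
  n=3: λ₃ = 38.7π²/1.3929² ≈ 196.866 (9× faster decay)
As t → ∞, higher modes decay exponentially faster. The n=1 mode dominates: v ~ c₁ sin(πx/1.3929) e^{-λ₁t}.
Decay rate: λ₁ = 4.3π²/1.3929² ≈ 21.874.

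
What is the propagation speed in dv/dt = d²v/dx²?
Infinite. The heat equation is parabolic, not hyperbolic, so disturbances propagate instantly.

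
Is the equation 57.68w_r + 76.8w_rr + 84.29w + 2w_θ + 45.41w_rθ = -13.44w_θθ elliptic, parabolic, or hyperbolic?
Rewriting in standard form: 76.8w_rr + 45.41w_rθ + 13.44w_θθ + 57.68w_r + 2w_θ + 84.29w = 0. Computing B² - 4AC with A = 76.8, B = 45.41, C = 13.44: discriminant = -2066.6999 (negative). Answer: elliptic.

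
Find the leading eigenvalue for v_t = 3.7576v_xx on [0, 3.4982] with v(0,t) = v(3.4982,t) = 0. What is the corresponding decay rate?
Eigenvalues: λₙ = 3.7576n²π²/3.4982².
First three modes:
  n=1: λ₁ = 3.7576π²/3.4982² ≈ 3.031
  n=2: λ₂ = 15.0304π²/3.4982² ≈ 12.122 (4× faster decay)
  n=3: λ₃ = 33.8184π²/3.4982² ≈ 27.275 (9× faster decay)
As t → ∞, higher modes decay exponentially faster. The n=1 mode dominates: v ~ c₁ sin(πx/3.4982) e^{-λ₁t}.
Decay rate: λ₁ = 3.7576π²/3.4982² ≈ 3.031.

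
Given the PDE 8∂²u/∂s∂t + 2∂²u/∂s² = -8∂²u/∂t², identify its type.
Rewriting in standard form: 2∂²u/∂s² + 8∂²u/∂s∂t + 8∂²u/∂t² = 0. The second-order coefficients are A = 2, B = 8, C = 8. Since B² - 4AC = 0 = 0, this is a parabolic PDE.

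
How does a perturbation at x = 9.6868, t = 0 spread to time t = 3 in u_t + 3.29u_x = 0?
At x = 19.5568. The characteristic carries data from (9.6868, 0) to (19.5568, 3).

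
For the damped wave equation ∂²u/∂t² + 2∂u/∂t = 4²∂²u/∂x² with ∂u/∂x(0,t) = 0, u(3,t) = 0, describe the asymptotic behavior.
u → 0. Damping (γ=2) dissipates energy; oscillations decay exponentially.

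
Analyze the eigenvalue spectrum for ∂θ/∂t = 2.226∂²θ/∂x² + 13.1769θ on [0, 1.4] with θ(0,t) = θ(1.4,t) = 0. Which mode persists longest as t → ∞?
Eigenvalues: λₙ = 2.226n²π²/1.4² - 13.1769.
First three modes:
  n=1: λ₁ = 2.226π²/1.4² - 13.1769 ≈ -1.968
  n=2: λ₂ = 8.904π²/1.4² - 13.1769 ≈ 31.659
  n=3: λ₃ = 20.034π²/1.4² - 13.1769 ≈ 87.705
Since 2.226π²/1.4² ≈ 11.209 < 13.1769, λ₁ < 0.
The n=1 mode grows fastest (−λₙ is largest for n=1) → dominates.
Asymptotic: θ ~ c₁ sin(πx/1.4) e^{1.968t} (exponential growth at rate −λ₁ ≈ 1.968).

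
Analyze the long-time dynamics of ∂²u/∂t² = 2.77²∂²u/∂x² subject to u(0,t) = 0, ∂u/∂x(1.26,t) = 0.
Long-time behavior: u oscillates (no decay). Energy is conserved; the solution oscillates indefinitely as standing waves.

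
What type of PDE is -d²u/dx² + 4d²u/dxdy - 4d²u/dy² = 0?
With A = -1, B = 4, C = -4, the discriminant is 0. This is a parabolic PDE.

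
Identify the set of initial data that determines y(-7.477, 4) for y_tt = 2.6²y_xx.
Domain of dependence: [-17.877, 2.923]. Signals travel at speed 2.6, so data within |x - -7.477| ≤ 2.6·4 = 10.4 can reach the point.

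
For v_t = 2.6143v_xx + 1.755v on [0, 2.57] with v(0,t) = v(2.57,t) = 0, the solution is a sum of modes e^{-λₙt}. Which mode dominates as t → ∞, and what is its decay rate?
Eigenvalues: λₙ = 2.6143n²π²/2.57² - 1.755.
First three modes:
  n=1: λ₁ = 2.6143π²/2.57² - 1.755 ≈ 2.152
  n=2: λ₂ = 10.4572π²/2.57² - 1.755 ≈ 13.871
  n=3: λ₃ = 23.5287π²/2.57² - 1.755 ≈ 33.404
Since 2.6143π²/2.57² ≈ 3.907 > 1.755, all λₙ > 0.
The n=1 mode decays slowest → dominates as t → ∞.
Asymptotic: v ~ c₁ sin(πx/2.57) e^{-λ₁t} with decay rate λ₁ ≈ 2.152.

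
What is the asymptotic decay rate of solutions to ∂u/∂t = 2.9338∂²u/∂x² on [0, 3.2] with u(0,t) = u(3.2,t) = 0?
Eigenvalues: λₙ = 2.9338n²π²/3.2².
First three modes:
  n=1: λ₁ = 2.9338π²/3.2² ≈ 2.828
  n=2: λ₂ = 11.7352π²/3.2² ≈ 11.311 (4× faster decay)
  n=3: λ₃ = 26.4042π²/3.2² ≈ 25.449 (9× faster decay)
As t → ∞, higher modes decay exponentially faster. The n=1 mode dominates: u ~ c₁ sin(πx/3.2) e^{-λ₁t}.
Decay rate: λ₁ = 2.9338π²/3.2² ≈ 2.828.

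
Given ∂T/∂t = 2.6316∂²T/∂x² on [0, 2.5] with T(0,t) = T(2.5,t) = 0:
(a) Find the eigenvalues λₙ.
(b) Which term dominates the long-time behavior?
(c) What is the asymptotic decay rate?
Eigenvalues: λₙ = 2.6316n²π²/2.5².
First three modes:
  n=1: λ₁ = 2.6316π²/2.5² ≈ 4.156
  n=2: λ₂ = 10.5264π²/2.5² ≈ 16.623 (4× faster decay)
  n=3: λ₃ = 23.6844π²/2.5² ≈ 37.401 (9× faster decay)
As t → ∞, higher modes decay exponentially faster. The n=1 mode dominates: T ~ c₁ sin(πx/2.5) e^{-λ₁t}.
Decay rate: λ₁ = 2.6316π²/2.5² ≈ 4.156.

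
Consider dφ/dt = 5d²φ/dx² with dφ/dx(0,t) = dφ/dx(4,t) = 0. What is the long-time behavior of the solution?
As t → ∞, φ → constant (steady state). Heat is conserved (no flux at boundaries); solution approaches the spatial average.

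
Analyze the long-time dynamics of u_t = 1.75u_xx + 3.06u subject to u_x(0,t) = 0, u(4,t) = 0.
Long-time behavior: u grows unboundedly. Reaction dominates diffusion (r=3.06 > κπ²/(4L²)≈0.27); solution grows exponentially.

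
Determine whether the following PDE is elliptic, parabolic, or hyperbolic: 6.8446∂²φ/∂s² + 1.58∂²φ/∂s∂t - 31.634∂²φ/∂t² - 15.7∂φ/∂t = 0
Coefficients: A = 6.8446, B = 1.58, C = -31.634. B² - 4AC = 868.5847056, which is positive, so the equation is hyperbolic.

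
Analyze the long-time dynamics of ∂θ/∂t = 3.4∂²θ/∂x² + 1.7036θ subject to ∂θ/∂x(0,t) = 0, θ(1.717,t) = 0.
Long-time behavior: θ → 0. Diffusion dominates reaction (r=1.7036 < κπ²/(4L²)≈2.85); solution decays.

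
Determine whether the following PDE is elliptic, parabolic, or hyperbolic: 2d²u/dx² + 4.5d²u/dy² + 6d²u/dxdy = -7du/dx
Rewriting in standard form: 2d²u/dx² + 6d²u/dxdy + 4.5d²u/dy² + 7du/dx = 0. Coefficients: A = 2, B = 6, C = 4.5. B² - 4AC = 0, which is zero, so the equation is parabolic.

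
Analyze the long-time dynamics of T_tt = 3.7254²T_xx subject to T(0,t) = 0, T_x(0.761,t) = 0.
Long-time behavior: T oscillates (no decay). Energy is conserved; the solution oscillates indefinitely as standing waves.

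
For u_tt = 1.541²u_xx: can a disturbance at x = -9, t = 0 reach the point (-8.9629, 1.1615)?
Yes. The domain of dependence is [-10.7527715, -7.1730285], and -9 ∈ [-10.7527715, -7.1730285].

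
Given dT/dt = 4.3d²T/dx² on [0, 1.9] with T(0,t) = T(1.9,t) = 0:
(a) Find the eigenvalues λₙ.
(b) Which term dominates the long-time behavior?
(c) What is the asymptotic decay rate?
Eigenvalues: λₙ = 4.3n²π²/1.9².
First three modes:
  n=1: λ₁ = 4.3π²/1.9² ≈ 11.756
  n=2: λ₂ = 17.2π²/1.9² ≈ 47.024 (4× faster decay)
  n=3: λ₃ = 38.7π²/1.9² ≈ 105.804 (9× faster decay)
As t → ∞, higher modes decay exponentially faster. The n=1 mode dominates: T ~ c₁ sin(πx/1.9) e^{-λ₁t}.
Decay rate: λ₁ = 4.3π²/1.9² ≈ 11.756.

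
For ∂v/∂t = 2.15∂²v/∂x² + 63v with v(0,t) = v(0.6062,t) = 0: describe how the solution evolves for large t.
v grows unboundedly. Reaction dominates diffusion (r=63 > κπ²/L²≈57.74); solution grows exponentially.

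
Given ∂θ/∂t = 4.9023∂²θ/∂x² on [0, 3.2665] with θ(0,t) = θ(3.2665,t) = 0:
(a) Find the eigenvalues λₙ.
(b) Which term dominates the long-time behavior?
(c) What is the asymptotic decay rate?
Eigenvalues: λₙ = 4.9023n²π²/3.2665².
First three modes:
  n=1: λ₁ = 4.9023π²/3.2665² ≈ 4.535
  n=2: λ₂ = 19.6092π²/3.2665² ≈ 18.138 (4× faster decay)
  n=3: λ₃ = 44.1207π²/3.2665² ≈ 40.811 (9× faster decay)
As t → ∞, higher modes decay exponentially faster. The n=1 mode dominates: θ ~ c₁ sin(πx/3.2665) e^{-λ₁t}.
Decay rate: λ₁ = 4.9023π²/3.2665² ≈ 4.535.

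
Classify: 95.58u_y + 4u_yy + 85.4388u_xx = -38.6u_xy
Rewriting in standard form: 85.4388u_xx + 38.6u_xy + 4u_yy + 95.58u_y = 0. Hyperbolic (discriminant = 122.9392).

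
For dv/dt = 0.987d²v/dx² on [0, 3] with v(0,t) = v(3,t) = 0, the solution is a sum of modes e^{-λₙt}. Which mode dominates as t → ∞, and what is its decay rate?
Eigenvalues: λₙ = 0.987n²π²/3².
First three modes:
  n=1: λ₁ = 0.987π²/3² ≈ 1.082
  n=2: λ₂ = 3.948π²/3² ≈ 4.329 (4× faster decay)
  n=3: λ₃ = 8.883π²/3² ≈ 9.741 (9× faster decay)
As t → ∞, higher modes decay exponentially faster. The n=1 mode dominates: v ~ c₁ sin(πx/3) e^{-λ₁t}.
Decay rate: λ₁ = 0.987π²/3² ≈ 1.082.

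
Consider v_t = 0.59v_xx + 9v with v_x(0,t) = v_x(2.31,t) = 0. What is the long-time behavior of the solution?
As t → ∞, v grows unboundedly. With Neumann BCs the constant mode has diffusion eigenvalue 0, so any r > 0 makes it grow like e^(9t); solution grows exponentially.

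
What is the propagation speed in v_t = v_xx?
Infinite. The heat equation is parabolic, not hyperbolic, so disturbances propagate instantly.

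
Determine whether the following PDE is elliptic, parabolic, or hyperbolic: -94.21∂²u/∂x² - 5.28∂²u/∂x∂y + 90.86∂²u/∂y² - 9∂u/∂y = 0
Coefficients: A = -94.21, B = -5.28, C = 90.86. B² - 4AC = 34267.5608, which is positive, so the equation is hyperbolic.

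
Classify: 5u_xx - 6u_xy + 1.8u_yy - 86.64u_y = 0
Parabolic (discriminant = 0).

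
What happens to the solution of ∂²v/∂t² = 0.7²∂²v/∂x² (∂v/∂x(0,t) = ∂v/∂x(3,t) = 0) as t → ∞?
v oscillates about a mean that drifts linearly in t (generically unbounded; no decay). There is no damping, so the nonconstant modes persist as standing waves (energy conserved, no decay). But with Neumann conditions at both ends the constant mode has eigenvalue 0: the spatial mean M(t) of v satisfies M'' = 0, so M(t) = M(0) + M'(0)·t. Unless the initial velocity has zero mean (∫v_t(x,0)dx = 0), the solution grows linearly in t (unbounded, though not exponentially); if it does have zero mean, the solution stays bounded and simply oscillates.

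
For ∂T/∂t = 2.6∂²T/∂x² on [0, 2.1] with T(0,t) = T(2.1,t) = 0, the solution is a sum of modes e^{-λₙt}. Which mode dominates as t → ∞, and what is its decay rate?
Eigenvalues: λₙ = 2.6n²π²/2.1².
First three modes:
  n=1: λ₁ = 2.6π²/2.1² ≈ 5.819
  n=2: λ₂ = 10.4π²/2.1² ≈ 23.275 (4× faster decay)
  n=3: λ₃ = 23.4π²/2.1² ≈ 52.369 (9× faster decay)
As t → ∞, higher modes decay exponentially faster. The n=1 mode dominates: T ~ c₁ sin(πx/2.1) e^{-λ₁t}.
Decay rate: λ₁ = 2.6π²/2.1² ≈ 5.819.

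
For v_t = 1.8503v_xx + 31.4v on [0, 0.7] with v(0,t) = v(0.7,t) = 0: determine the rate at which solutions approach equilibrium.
Eigenvalues: λₙ = 1.8503n²π²/0.7² - 31.4.
First three modes:
  n=1: λ₁ = 1.8503π²/0.7² - 31.4 ≈ 5.869
  n=2: λ₂ = 7.4012π²/0.7² - 31.4 ≈ 117.675
  n=3: λ₃ = 16.6527π²/0.7² - 31.4 ≈ 304.02
Since 1.8503π²/0.7² ≈ 37.269 > 31.4, all λₙ > 0.
The n=1 mode decays slowest → dominates as t → ∞.
Asymptotic: v ~ c₁ sin(πx/0.7) e^{-λ₁t} with decay rate λ₁ ≈ 5.869.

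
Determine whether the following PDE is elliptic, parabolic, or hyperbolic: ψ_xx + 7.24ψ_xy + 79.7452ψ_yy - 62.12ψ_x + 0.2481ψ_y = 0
Coefficients: A = 1, B = 7.24, C = 79.7452. B² - 4AC = -266.5632, which is negative, so the equation is elliptic.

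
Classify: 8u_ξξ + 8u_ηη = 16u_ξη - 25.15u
Rewriting in standard form: 8u_ξξ - 16u_ξη + 8u_ηη + 25.15u = 0. Parabolic (discriminant = 0).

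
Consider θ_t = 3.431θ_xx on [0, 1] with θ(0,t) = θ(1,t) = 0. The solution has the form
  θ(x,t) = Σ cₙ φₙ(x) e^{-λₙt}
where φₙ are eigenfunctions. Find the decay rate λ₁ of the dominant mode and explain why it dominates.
Eigenvalues: λₙ = 3.431n²π².
First three modes:
  n=1: λ₁ = 3.431π² ≈ 33.863
  n=2: λ₂ = 13.724π² ≈ 135.45 (4× faster decay)
  n=3: λ₃ = 30.879π² ≈ 304.764 (9× faster decay)
As t → ∞, higher modes decay exponentially faster. The n=1 mode dominates: θ ~ c₁ sin(πx) e^{-λ₁t}.
Decay rate: λ₁ = 3.431π² ≈ 33.863.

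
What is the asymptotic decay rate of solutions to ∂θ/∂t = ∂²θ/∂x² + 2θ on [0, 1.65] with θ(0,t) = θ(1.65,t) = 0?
Eigenvalues: λₙ = n²π²/1.65² - 2.
First three modes:
  n=1: λ₁ = π²/1.65² - 2 ≈ 1.625
  n=2: λ₂ = 4π²/1.65² - 2 ≈ 12.501
  n=3: λ₃ = 9π²/1.65² - 2 ≈ 30.627
Since π²/1.65² ≈ 3.625 > 2, all λₙ > 0.
The n=1 mode decays slowest → dominates as t → ∞.
Asymptotic: θ ~ c₁ sin(πx/1.65) e^{-λ₁t} with decay rate λ₁ ≈ 1.625.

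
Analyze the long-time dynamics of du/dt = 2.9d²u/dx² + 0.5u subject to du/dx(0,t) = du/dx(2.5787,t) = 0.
Long-time behavior: u grows unboundedly. With Neumann BCs the constant mode has diffusion eigenvalue 0, so any r > 0 makes it grow like e^(0.5t); solution grows exponentially.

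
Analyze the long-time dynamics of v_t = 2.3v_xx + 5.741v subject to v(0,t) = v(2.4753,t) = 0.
Long-time behavior: v grows unboundedly. Reaction dominates diffusion (r=5.741 > κπ²/L²≈3.7); solution grows exponentially.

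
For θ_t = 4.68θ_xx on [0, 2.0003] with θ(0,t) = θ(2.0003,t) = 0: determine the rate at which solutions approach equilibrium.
Eigenvalues: λₙ = 4.68n²π²/2.0003².
First three modes:
  n=1: λ₁ = 4.68π²/2.0003² ≈ 11.544
  n=2: λ₂ = 18.72π²/2.0003² ≈ 46.176 (4× faster decay)
  n=3: λ₃ = 42.12π²/2.0003² ≈ 103.896 (9× faster decay)
As t → ∞, higher modes decay exponentially faster. The n=1 mode dominates: θ ~ c₁ sin(πx/2.0003) e^{-λ₁t}.
Decay rate: λ₁ = 4.68π²/2.0003² ≈ 11.544.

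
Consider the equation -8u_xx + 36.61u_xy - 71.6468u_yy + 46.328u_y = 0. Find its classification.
Elliptic. (A = -8, B = 36.61, C = -71.6468 gives B² - 4AC = -952.4055.)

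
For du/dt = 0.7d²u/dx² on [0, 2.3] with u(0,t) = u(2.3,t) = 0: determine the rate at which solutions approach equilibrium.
Eigenvalues: λₙ = 0.7n²π²/2.3².
First three modes:
  n=1: λ₁ = 0.7π²/2.3² ≈ 1.306
  n=2: λ₂ = 2.8π²/2.3² ≈ 5.224 (4× faster decay)
  n=3: λ₃ = 6.3π²/2.3² ≈ 11.754 (9× faster decay)
As t → ∞, higher modes decay exponentially faster. The n=1 mode dominates: u ~ c₁ sin(πx/2.3) e^{-λ₁t}.
Decay rate: λ₁ = 0.7π²/2.3² ≈ 1.306.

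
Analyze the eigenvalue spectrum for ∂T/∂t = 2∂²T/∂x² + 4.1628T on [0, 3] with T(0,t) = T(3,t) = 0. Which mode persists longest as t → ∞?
Eigenvalues: λₙ = 2n²π²/3² - 4.1628.
First three modes:
  n=1: λ₁ = 2π²/3² - 4.1628 ≈ -1.97
  n=2: λ₂ = 8π²/3² - 4.1628 ≈ 4.61
  n=3: λ₃ = 18π²/3² - 4.1628 ≈ 15.576
Since 2π²/3² ≈ 2.193 < 4.1628, λ₁ < 0.
The n=1 mode grows fastest (−λₙ is largest for n=1) → dominates.
Asymptotic: T ~ c₁ sin(πx/3) e^{1.97t} (exponential growth at rate −λ₁ ≈ 1.97).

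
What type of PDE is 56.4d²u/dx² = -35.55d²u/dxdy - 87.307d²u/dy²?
Rewriting in standard form: 56.4d²u/dx² + 35.55d²u/dxdy + 87.307d²u/dy² = 0. With A = 56.4, B = 35.55, C = 87.307, the discriminant is -18432.6567. This is an elliptic PDE.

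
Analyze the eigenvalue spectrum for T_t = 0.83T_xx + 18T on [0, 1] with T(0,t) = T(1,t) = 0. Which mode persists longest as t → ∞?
Eigenvalues: λₙ = 0.83n²π²/1² - 18.
First three modes:
  n=1: λ₁ = 0.83π² - 18 ≈ -9.808
  n=2: λ₂ = 3.32π² - 18 ≈ 14.767
  n=3: λ₃ = 7.47π² - 18 ≈ 55.726
Since 0.83π² ≈ 8.192 < 18, λ₁ < 0.
The n=1 mode grows fastest (−λₙ is largest for n=1) → dominates.
Asymptotic: T ~ c₁ sin(πx/1) e^{9.808t} (exponential growth at rate −λ₁ ≈ 9.808).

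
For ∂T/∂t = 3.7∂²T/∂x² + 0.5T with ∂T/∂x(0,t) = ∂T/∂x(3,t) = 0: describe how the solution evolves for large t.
T grows unboundedly. With Neumann BCs the constant mode has diffusion eigenvalue 0, so any r > 0 makes it grow like e^(0.5t); solution grows exponentially.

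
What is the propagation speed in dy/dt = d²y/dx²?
Infinite. The heat equation is parabolic, not hyperbolic, so disturbances propagate instantly.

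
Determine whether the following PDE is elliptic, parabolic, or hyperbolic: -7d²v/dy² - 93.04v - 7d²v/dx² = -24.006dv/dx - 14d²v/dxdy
Rewriting in standard form: -7d²v/dx² + 14d²v/dxdy - 7d²v/dy² + 24.006dv/dx - 93.04v = 0. Coefficients: A = -7, B = 14, C = -7. B² - 4AC = 0, which is zero, so the equation is parabolic.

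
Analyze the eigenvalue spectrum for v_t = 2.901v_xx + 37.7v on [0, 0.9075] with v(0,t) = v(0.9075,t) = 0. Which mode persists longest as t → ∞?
Eigenvalues: λₙ = 2.901n²π²/0.9075² - 37.7.
First three modes:
  n=1: λ₁ = 2.901π²/0.9075² - 37.7 ≈ -2.934
  n=2: λ₂ = 11.604π²/0.9075² - 37.7 ≈ 101.364
  n=3: λ₃ = 26.109π²/0.9075² - 37.7 ≈ 275.194
Since 2.901π²/0.9075² ≈ 34.766 < 37.7, λ₁ < 0.
The n=1 mode grows fastest (−λₙ is largest for n=1) → dominates.
Asymptotic: v ~ c₁ sin(πx/0.9075) e^{2.934t} (exponential growth at rate −λ₁ ≈ 2.934).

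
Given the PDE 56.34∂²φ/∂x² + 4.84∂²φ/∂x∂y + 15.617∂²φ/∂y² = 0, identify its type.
The second-order coefficients are A = 56.34, B = 4.84, C = 15.617. Since B² - 4AC = -3496.02152 < 0, this is an elliptic PDE.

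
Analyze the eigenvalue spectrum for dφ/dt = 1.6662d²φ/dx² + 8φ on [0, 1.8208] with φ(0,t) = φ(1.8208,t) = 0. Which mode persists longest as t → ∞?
Eigenvalues: λₙ = 1.6662n²π²/1.8208² - 8.
First three modes:
  n=1: λ₁ = 1.6662π²/1.8208² - 8 ≈ -3.04
  n=2: λ₂ = 6.6648π²/1.8208² - 8 ≈ 11.841
  n=3: λ₃ = 14.9958π²/1.8208² - 8 ≈ 36.642
Since 1.6662π²/1.8208² ≈ 4.96 < 8, λ₁ < 0.
The n=1 mode grows fastest (−λₙ is largest for n=1) → dominates.
Asymptotic: φ ~ c₁ sin(πx/1.8208) e^{3.04t} (exponential growth at rate −λ₁ ≈ 3.04).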